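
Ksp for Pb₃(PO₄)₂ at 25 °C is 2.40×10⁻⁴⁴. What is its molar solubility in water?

7.40×10⁻¹⁰ M

Pb₃(PO₄)₂(s) ⇌ 3 Pb²⁺(aq) + 2 PO₄³⁻(aq)
With molar solubility s: [Pb²⁺] = 3s, [PO₄³⁻] = 2s.
Ksp = [Pb²⁺]^3[PO₄³⁻]^2 = (3s)^3 · (2s)^2 = 108s^5
108s^5 = 2.40×10⁻⁴⁴  ⇒  s^5 = 2.22×10⁻⁴⁶
s = 7.40×10⁻¹⁰ mol L⁻¹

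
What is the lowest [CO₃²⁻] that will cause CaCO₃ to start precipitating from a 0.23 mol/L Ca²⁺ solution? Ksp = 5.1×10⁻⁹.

Each salt precipitates once Q = Ksp for that salt.
CaCO₃(s) ⇌ Ca²⁺(aq) + CO₃²⁻(aq)
Ksp = [Ca²⁺][CO₃²⁻] = [CO₃²⁻](0.23)
[CO₃²⁻] = 5.1×10⁻⁹ / (0.23) = 2.2×10⁻⁸
[CO₃²⁻] = 2.2×10⁻⁸ mol/L

2.2×10⁻⁸ M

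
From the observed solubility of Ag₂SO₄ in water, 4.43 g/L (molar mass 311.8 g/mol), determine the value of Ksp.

Ksp = 1.15×10⁻⁵

Molar solubility s = (4.43 g/L) / (311.8 g/mol) = 1.4208×10⁻² mol/L
Ag₂SO₄(s) ⇌ 2 Ag⁺(aq) + SO₄²⁻(aq)
Let s be the molar solubility. Then [Ag⁺] = 2s and [SO₄²⁻] = s.
Ksp = [Ag⁺]^2[SO₄²⁻] = (2s)^2 · s = 4s^3
Ksp = 4 × (1.4208×10⁻²)^3 = 1.15×10⁻⁵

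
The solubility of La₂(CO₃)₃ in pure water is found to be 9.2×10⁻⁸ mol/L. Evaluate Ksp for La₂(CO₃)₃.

La₂(CO₃)₃(s) ⇌ 2 La³⁺(aq) + 3 CO₃²⁻(aq)
Let s be the molar solubility. Then [La³⁺] = 2s and [CO₃²⁻] = 3s.
Ksp = [La³⁺]^2[CO₃²⁻]^3 = (2s)^2 · (3s)^3 = 108s^5
Ksp = 108 × (9.2×10⁻⁸)^5 = 7.1×10⁻³⁴

Ksp = 7.1×10⁻³⁴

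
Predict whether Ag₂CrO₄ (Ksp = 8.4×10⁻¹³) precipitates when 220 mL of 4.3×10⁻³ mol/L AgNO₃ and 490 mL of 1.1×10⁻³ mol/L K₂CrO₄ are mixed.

Yes

After mixing, V = 220 mL + 490 mL = 710 mL.
[Ag⁺] = (4.3×10⁻³)(220)/710 = 1.3×10⁻³ mol/L
[CrO₄²⁻] = (1.1×10⁻³)(490)/710 = 7.6×10⁻⁴ mol/L
Q = [Ag⁺]^2[CrO₄²⁻] = 1.3×10⁻⁹
Since Q (1.3×10⁻⁹) exceeds Ksp (8.4×10⁻¹³), Ag₂CrO₄ will precipitate.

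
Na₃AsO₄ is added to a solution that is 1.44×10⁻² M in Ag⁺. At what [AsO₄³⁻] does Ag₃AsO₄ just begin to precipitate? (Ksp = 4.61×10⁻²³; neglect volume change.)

1.54×10⁻¹⁷ M

Precipitation of each salt begins when its ion product equals Ksp.
Ag₃AsO₄(s) ⇌ 3 Ag⁺(aq) + AsO₄³⁻(aq)
Ksp = [Ag⁺]^3[AsO₄³⁻] = [AsO₄³⁻](1.44×10⁻²)^3
[AsO₄³⁻] = 4.61×10⁻²³ / (1.44×10⁻²)^3 = 1.54×10⁻¹⁷
[AsO₄³⁻] = 1.54×10⁻¹⁷ M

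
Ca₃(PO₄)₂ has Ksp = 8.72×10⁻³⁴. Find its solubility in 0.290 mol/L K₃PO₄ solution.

Ca₃(PO₄)₂(s) ⇌ 3 Ca²⁺(aq) + 2 PO₄³⁻(aq)
Let s be the solubility of Ca₃(PO₄)₂ here. The common ion gives [PO₄³⁻] ≈ 0.290 mol/L, and [Ca²⁺] = 3s.
Ksp = [Ca²⁺]^3[PO₄³⁻]^2 = (3s)^3(0.290)^2
(3s)^3 = 8.72×10⁻³⁴ / (0.290)^2 = 1.04×10⁻³²
s = 7.27×10⁻¹² mol/L

7.27×10⁻¹² M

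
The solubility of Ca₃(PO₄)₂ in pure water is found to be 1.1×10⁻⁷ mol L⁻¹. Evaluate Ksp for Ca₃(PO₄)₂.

Ca₃(PO₄)₂(s) ⇌ 3 Ca²⁺(aq) + 2 PO₄³⁻(aq)
With molar solubility s: [Ca²⁺] = 3s, [PO₄³⁻] = 2s.
Ksp = [Ca²⁺]^3[PO₄³⁻]^2 = (3s)^3 · (2s)^2 = 108s^5
Ksp = 108 × (1.1×10⁻⁷)^5 = 1.7×10⁻³³

Ksp = 1.7×10⁻³³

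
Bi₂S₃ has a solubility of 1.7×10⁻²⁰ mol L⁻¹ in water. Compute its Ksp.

Ksp = 1.5×10⁻⁹⁷

Bi₂S₃(s) ⇌ 2 Bi³⁺(aq) + 3 S²⁻(aq)
With molar solubility s: [Bi³⁺] = 2s, [S²⁻] = 3s.
Ksp = [Bi³⁺]^2[S²⁻]^3 = (2s)^2 · (3s)^3 = 108s^5
Ksp = 108 × (1.7×10⁻²⁰)^5 = 1.5×10⁻⁹⁷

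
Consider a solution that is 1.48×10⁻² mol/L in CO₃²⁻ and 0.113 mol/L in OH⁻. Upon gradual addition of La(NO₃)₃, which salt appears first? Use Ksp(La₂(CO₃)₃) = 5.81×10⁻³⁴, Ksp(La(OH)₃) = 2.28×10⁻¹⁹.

Each salt precipitates once Q = Ksp for that salt.
For La₂(CO₃)₃: [La³⁺] = (Ksp/[CO₃²⁻]^3)^(1/2) = 1.34×10⁻¹⁴ mol/L
For La(OH)₃: [La³⁺] = (Ksp/[OH⁻]^3) = 1.58×10⁻¹⁶ mol/L
Since La(OH)₃ needs less La³⁺ to reach saturation, it precipitates first.

La(OH)₃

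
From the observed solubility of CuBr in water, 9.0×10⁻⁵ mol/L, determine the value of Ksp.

Ksp = 8.1×10⁻⁹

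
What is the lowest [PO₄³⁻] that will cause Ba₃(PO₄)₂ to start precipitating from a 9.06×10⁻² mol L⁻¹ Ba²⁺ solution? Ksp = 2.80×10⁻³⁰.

The threshold for precipitation is Q = Ksp.
Ba₃(PO₄)₂(s) ⇌ 3 Ba²⁺(aq) + 2 PO₄³⁻(aq)
Ksp = [Ba²⁺]^3[PO₄³⁻]^2 = [PO₄³⁻]^2(9.06×10⁻²)^3
[PO₄³⁻]^2 = 2.80×10⁻³⁰ / (9.06×10⁻²)^3 = 3.77×10⁻²⁷
[PO₄³⁻] = 6.14×10⁻¹⁴ mol L⁻¹

6.14×10⁻¹⁴ M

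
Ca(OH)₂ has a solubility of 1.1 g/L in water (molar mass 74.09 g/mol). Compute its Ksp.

Ksp = 1.3×10⁻⁵

s = (1.1 g L⁻¹)/(74.09 g mol⁻¹) = 1.485×10⁻² M
Ca(OH)₂(s) ⇌ Ca²⁺(aq) + 2 OH⁻(aq)
For each mole of Ca(OH)₂ that dissolves per liter, [Ca²⁺] = s and [OH⁻] = 2s; let s denote this solubility.
Ksp = [Ca²⁺][OH⁻]^2 = s · (2s)^2 = 4s^3
Ksp = 4 × (1.485×10⁻²)^3 = 1.3×10⁻⁵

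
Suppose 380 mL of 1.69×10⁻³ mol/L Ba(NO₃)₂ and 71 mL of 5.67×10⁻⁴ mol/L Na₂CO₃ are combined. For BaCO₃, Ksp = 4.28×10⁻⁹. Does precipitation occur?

Yes

The combined volume is 451 mL.
[Ba²⁺] = (1.69×10⁻³)(380)/451 = 1.42×10⁻³ mol/L
[CO₃²⁻] = (5.67×10⁻⁴)(71)/451 = 8.93×10⁻⁵ mol/L
Q = [Ba²⁺][CO₃²⁻] = 1.27×10⁻⁷
Q = 1.27×10⁻⁷ > Ksp = 4.28×10⁻⁹, so the solution is supersaturated and BaCO₃ precipitates.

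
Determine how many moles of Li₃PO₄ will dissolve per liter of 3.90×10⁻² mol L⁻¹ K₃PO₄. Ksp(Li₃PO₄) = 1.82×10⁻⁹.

Li₃PO₄(s) ⇌ 3 Li⁺(aq) + PO₄³⁻(aq)
With PO₄³⁻ already at 3.90×10⁻² mol L⁻¹ and s small, take [PO₄³⁻] ≈ 3.90×10⁻² mol L⁻¹ and [Li⁺] = 3s.
Ksp = [Li⁺]^3[PO₄³⁻] = (3s)^3(3.90×10⁻²)
(3s)^3 = 1.82×10⁻⁹ / (3.90×10⁻²) = 4.67×10⁻⁸
s = 1.20×10⁻³ mol L⁻¹

1.20×10⁻³ M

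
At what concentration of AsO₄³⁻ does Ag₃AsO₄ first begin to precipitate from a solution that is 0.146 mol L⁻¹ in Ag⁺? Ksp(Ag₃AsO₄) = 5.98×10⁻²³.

1.92×10⁻²⁰ M

Precipitation of each salt begins when its ion product equals Ksp.
Ag₃AsO₄(s) ⇌ 3 Ag⁺(aq) + AsO₄³⁻(aq)
Ksp = [Ag⁺]^3[AsO₄³⁻] = [AsO₄³⁻](0.146)^3
[AsO₄³⁻] = 5.98×10⁻²³ / (0.146)^3 = 1.92×10⁻²⁰
[AsO₄³⁻] = 1.92×10⁻²⁰ mol L⁻¹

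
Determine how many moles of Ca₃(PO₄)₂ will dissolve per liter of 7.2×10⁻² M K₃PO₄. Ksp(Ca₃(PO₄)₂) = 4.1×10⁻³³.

3.1×10⁻¹¹ M

Ca₃(PO₄)₂(s) ⇌ 3 Ca²⁺(aq) + 2 PO₄³⁻(aq)
The solution already contains PO₄³⁻ at 7.2×10⁻² M. Let s be the molar solubility of Ca₃(PO₄)₂.
[PO₄³⁻] ≈ 7.2×10⁻² M (common ion dominates); [Ca²⁺] = 3s.
Ksp = [Ca²⁺]^3[PO₄³⁻]^2 = (3s)^3(7.2×10⁻²)^2
(3s)^3 = 4.1×10⁻³³ / (7.2×10⁻²)^2 = 7.9×10⁻³¹
s = 3.1×10⁻¹¹ M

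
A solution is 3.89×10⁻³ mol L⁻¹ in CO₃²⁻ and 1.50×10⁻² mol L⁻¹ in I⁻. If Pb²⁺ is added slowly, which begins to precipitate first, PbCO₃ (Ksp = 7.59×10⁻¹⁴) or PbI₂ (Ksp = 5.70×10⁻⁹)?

PbCO₃

The threshold for precipitation is Q = Ksp.
For PbCO₃: [Pb²⁺] = (Ksp/[CO₃²⁻]) = 1.95×10⁻¹¹ mol L⁻¹
For PbI₂: [Pb²⁺] = (Ksp/[I⁻]^2) = 2.53×10⁻⁵ mol L⁻¹
The smaller threshold [Pb²⁺] is reached first, so PbCO₃ precipitates first.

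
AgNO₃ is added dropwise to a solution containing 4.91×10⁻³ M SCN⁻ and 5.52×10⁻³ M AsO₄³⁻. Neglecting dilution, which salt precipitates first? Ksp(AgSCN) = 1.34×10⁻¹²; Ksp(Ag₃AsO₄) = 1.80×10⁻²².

A salt starts to precipitate once the ion product Q reaches its Ksp.
For AgSCN: [Ag⁺] = (Ksp/[SCN⁻]) = 2.73×10⁻¹⁰ M
For Ag₃AsO₄: [Ag⁺] = (Ksp/[AsO₄³⁻])^(1/3) = 3.19×10⁻⁷ M
Since AgSCN needs less Ag⁺ to reach saturation, it precipitates first.

AgSCN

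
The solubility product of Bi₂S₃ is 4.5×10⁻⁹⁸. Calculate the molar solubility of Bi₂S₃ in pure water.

Bi₂S₃(s) ⇌ 2 Bi³⁺(aq) + 3 S²⁻(aq)
If s mol/L of Bi₂S₃ dissolves, [Bi³⁺] = 2s and [S²⁻] = 3s.
Ksp = [Bi³⁺]^2[S²⁻]^3 = (2s)^2 · (3s)^3 = 108s^5
108s^5 = 4.5×10⁻⁹⁸  ⇒  s^5 = 4.2×10⁻¹⁰⁰
s = (4.2×10⁻¹⁰⁰)^(1/5) = 1.3×10⁻²⁰ M

1.3×10⁻²⁰ M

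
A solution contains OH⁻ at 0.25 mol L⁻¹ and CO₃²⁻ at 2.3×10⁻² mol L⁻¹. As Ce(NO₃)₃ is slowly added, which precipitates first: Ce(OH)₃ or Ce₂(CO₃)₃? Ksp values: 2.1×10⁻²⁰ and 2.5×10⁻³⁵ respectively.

Ce(OH)₃

A salt starts to precipitate once the ion product Q reaches its Ksp.
For Ce(OH)₃: [Ce³⁺] = (Ksp/[OH⁻]^3) = 1.3×10⁻¹⁸ mol L⁻¹
For Ce₂(CO₃)₃: [Ce³⁺] = (Ksp/[CO₃²⁻]^3)^(1/2) = 1.4×10⁻¹⁵ mol L⁻¹
The smaller threshold [Ce³⁺] is reached first, so Ce(OH)₃ precipitates first.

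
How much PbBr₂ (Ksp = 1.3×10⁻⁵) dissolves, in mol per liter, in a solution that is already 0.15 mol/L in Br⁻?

PbBr₂(s) ⇌ Pb²⁺(aq) + 2 Br⁻(aq)
With Br⁻ already at 0.15 mol/L and s small, take [Br⁻] ≈ 0.15 mol/L and [Pb²⁺] = s.
Ksp = [Pb²⁺][Br⁻]^2 = s(0.15)^2
s = 1.3×10⁻⁵ / (0.15)^2 = 5.8×10⁻⁴
s = 5.8×10⁻⁴ mol/L

5.8×10⁻⁴ M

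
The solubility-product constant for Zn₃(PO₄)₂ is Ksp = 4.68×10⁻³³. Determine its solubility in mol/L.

1.34×10⁻⁷ M

Zn₃(PO₄)₂(s) ⇌ 3 Zn²⁺(aq) + 2 PO₄³⁻(aq)
For each mole of Zn₃(PO₄)₂ that dissolves per liter, [Zn²⁺] = 3s and [PO₄³⁻] = 2s; let s denote this solubility.
Ksp = [Zn²⁺]^3[PO₄³⁻]^2 = (3s)^3 · (2s)^2 = 108s^5
108s^5 = 4.68×10⁻³³  ⇒  s^5 = 4.33×10⁻³⁵
s = (4.33×10⁻³⁵)^(1/5) = 1.34×10⁻⁷ mol L⁻¹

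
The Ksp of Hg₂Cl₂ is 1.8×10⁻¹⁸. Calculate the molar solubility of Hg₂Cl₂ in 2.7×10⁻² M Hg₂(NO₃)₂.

Hg₂Cl₂(s) ⇌ Hg₂²⁺(aq) + 2 Cl⁻(aq)
Hg₂²⁺ is already present at 2.7×10⁻² M. If s mol/L of Hg₂Cl₂ dissolves, [Cl⁻] = 2s while [Hg₂²⁺] ≈ 2.7×10⁻² M.
Ksp = [Hg₂²⁺][Cl⁻]^2 = (2.7×10⁻²)(2s)^2
(2s)^2 = 1.8×10⁻¹⁸ / (2.7×10⁻²) = 6.7×10⁻¹⁷
s = 4.1×10⁻⁹ M

4.1×10⁻⁹ M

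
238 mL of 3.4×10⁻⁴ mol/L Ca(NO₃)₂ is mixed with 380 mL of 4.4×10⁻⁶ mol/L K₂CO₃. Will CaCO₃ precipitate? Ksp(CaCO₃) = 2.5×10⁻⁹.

No

After mixing, V = 238 mL + 380 mL = 618 mL.
[Ca²⁺] = (3.4×10⁻⁴)(238)/618 = 1.3×10⁻⁴ mol/L
[CO₃²⁻] = (4.4×10⁻⁶)(380)/618 = 2.7×10⁻⁶ mol/L
Q = [Ca²⁺][CO₃²⁻] = 3.5×10⁻¹⁰
Q < Ksp (3.5×10⁻¹⁰ vs 2.5×10⁻⁹); the solution remains unsaturated and no precipitate forms.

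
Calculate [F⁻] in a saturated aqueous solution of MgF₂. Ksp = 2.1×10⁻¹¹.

MgF₂(s) ⇌ Mg²⁺(aq) + 2 F⁻(aq)
If s mol/L of MgF₂ dissolves, [Mg²⁺] = s and [F⁻] = 2s.
Ksp = [Mg²⁺][F⁻]^2 = s · (2s)^2 = 4s^3 = 2.1×10⁻¹¹
s = 1.7×10⁻⁴ M
[F⁻] = 2s = 3.5×10⁻⁴ M

3.5×10⁻⁴ M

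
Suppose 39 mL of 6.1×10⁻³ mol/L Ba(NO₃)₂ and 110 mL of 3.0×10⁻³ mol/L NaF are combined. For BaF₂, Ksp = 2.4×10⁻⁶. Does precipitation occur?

No

The combined volume is 149 mL.
[Ba²⁺] = (6.1×10⁻³)(39)/149 = 1.6×10⁻³ mol/L
[F⁻] = (3.0×10⁻³)(110)/149 = 2.2×10⁻³ mol/L
Q = [Ba²⁺][F⁻]^2 = 7.8×10⁻⁹
Since Q (7.8×10⁻⁹) is less than Ksp (2.4×10⁻⁶), no BaF₂ precipitates.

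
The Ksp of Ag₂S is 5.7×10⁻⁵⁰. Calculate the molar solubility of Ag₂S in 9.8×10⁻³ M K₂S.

1.2×10⁻²⁴ M

Ag₂S(s) ⇌ 2 Ag⁺(aq) + S²⁻(aq)
With S²⁻ already at 9.8×10⁻³ M and s small, take [S²⁻] ≈ 9.8×10⁻³ M and [Ag⁺] = 2s.
Ksp = [Ag⁺]^2[S²⁻] = (2s)^2(9.8×10⁻³)
(2s)^2 = 5.7×10⁻⁵⁰ / (9.8×10⁻³) = 5.8×10⁻⁴⁸
s = 1.2×10⁻²⁴ M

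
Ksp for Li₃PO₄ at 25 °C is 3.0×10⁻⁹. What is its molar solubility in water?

Li₃PO₄(s) ⇌ 3 Li⁺(aq) + PO₄³⁻(aq)
With molar solubility s: [Li⁺] = 3s, [PO₄³⁻] = s.
Ksp = [Li⁺]^3[PO₄³⁻] = (3s)^3 · s = 27s^4
27s^4 = 3.0×10⁻⁹  ⇒  s^4 = 1.1×10⁻¹⁰
s = (1.1×10⁻¹⁰)^(1/4) = 3.2×10⁻³ mol/L

3.2×10⁻³ M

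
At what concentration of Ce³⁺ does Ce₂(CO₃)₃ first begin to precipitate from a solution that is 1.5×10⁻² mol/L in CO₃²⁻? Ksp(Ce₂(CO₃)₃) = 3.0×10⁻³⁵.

Each salt precipitates once Q = Ksp for that salt.
Ce₂(CO₃)₃(s) ⇌ 2 Ce³⁺(aq) + 3 CO₃²⁻(aq)
Ksp = [Ce³⁺]^2[CO₃²⁻]^3 = [Ce³⁺]^2(1.5×10⁻²)^3
[Ce³⁺]^2 = 3.0×10⁻³⁵ / (1.5×10⁻²)^3 = 8.9×10⁻³⁰
[Ce³⁺] = 3.0×10⁻¹⁵ mol/L

3.0×10⁻¹⁵ M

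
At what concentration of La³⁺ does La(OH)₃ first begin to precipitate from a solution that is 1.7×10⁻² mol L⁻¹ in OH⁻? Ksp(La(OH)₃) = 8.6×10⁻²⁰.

A salt starts to precipitate once the ion product Q reaches its Ksp.
La(OH)₃(s) ⇌ La³⁺(aq) + 3 OH⁻(aq)
Ksp = [La³⁺][OH⁻]^3 = [La³⁺](1.7×10⁻²)^3
[La³⁺] = 8.6×10⁻²⁰ / (1.7×10⁻²)^3 = 1.8×10⁻¹⁴
[La³⁺] = 1.8×10⁻¹⁴ mol L⁻¹

1.8×10⁻¹⁴ M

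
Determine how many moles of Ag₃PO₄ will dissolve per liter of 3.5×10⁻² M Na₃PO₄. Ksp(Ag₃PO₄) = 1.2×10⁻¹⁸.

1.1×10⁻⁶ M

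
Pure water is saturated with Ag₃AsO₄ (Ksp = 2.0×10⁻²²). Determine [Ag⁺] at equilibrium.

4.9×10⁻⁶ M

Ag₃AsO₄(s) ⇌ 3 Ag⁺(aq) + AsO₄³⁻(aq)
With molar solubility s: [Ag⁺] = 3s, [AsO₄³⁻] = s.
Ksp = [Ag⁺]^3[AsO₄³⁻] = (3s)^3 · s = 27s^4 = 2.0×10⁻²²
s = 1.6×10⁻⁶ M
[Ag⁺] = 3s = 4.9×10⁻⁶ M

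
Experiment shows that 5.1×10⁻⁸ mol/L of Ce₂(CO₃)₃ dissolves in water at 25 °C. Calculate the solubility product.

Ksp = 3.7×10⁻³⁵

Ce₂(CO₃)₃(s) ⇌ 2 Ce³⁺(aq) + 3 CO₃²⁻(aq)
If s mol/L of Ce₂(CO₃)₃ dissolves, [Ce³⁺] = 2s and [CO₃²⁻] = 3s.
Ksp = [Ce³⁺]^2[CO₃²⁻]^3 = (2s)^2 · (3s)^3 = 108s^5
Ksp = 108 × (5.1×10⁻⁸)^5 = 3.7×10⁻³⁵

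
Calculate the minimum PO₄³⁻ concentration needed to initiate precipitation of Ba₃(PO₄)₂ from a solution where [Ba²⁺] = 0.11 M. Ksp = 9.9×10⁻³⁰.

8.6×10⁻¹⁴ M

Precipitation begins when Q = Ksp.
Ba₃(PO₄)₂(s) ⇌ 3 Ba²⁺(aq) + 2 PO₄³⁻(aq)
Ksp = [Ba²⁺]^3[PO₄³⁻]^2 = [PO₄³⁻]^2(0.11)^3
[PO₄³⁻]^2 = 9.9×10⁻³⁰ / (0.11)^3 = 7.4×10⁻²⁷
[PO₄³⁻] = 8.6×10⁻¹⁴ M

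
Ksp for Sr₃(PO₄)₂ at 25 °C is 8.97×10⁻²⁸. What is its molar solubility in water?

1.53×10⁻⁶ M

Sr₃(PO₄)₂(s) ⇌ 3 Sr²⁺(aq) + 2 PO₄³⁻(aq)
If s mol/L of Sr₃(PO₄)₂ dissolves, [Sr²⁺] = 3s and [PO₄³⁻] = 2s.
Ksp = [Sr²⁺]^3[PO₄³⁻]^2 = (3s)^3 · (2s)^2 = 108s^5
108s^5 = 8.97×10⁻²⁸  ⇒  s^5 = 8.31×10⁻³⁰
s = (8.31×10⁻³⁰)^(1/5) = 1.53×10⁻⁶ mol/L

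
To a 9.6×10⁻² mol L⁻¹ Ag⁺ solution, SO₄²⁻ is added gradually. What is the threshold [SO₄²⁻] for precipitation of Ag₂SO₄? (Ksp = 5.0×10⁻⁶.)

5.4×10⁻⁴ M

The threshold for precipitation is Q = Ksp.
Ag₂SO₄(s) ⇌ 2 Ag⁺(aq) + SO₄²⁻(aq)
Ksp = [Ag⁺]^2[SO₄²⁻] = [SO₄²⁻](9.6×10⁻²)^2
[SO₄²⁻] = 5.0×10⁻⁶ / (9.6×10⁻²)^2 = 5.4×10⁻⁴
[SO₄²⁻] = 5.4×10⁻⁴ mol L⁻¹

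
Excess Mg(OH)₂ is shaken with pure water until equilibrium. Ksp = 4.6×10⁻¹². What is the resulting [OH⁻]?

2.1×10⁻⁴ M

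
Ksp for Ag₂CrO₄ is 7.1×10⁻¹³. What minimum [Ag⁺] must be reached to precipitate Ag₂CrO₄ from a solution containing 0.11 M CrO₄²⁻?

Each salt precipitates once Q = Ksp for that salt.
Ag₂CrO₄(s) ⇌ 2 Ag⁺(aq) + CrO₄²⁻(aq)
Ksp = [Ag⁺]^2[CrO₄²⁻] = [Ag⁺]^2(0.11)
[Ag⁺]^2 = 7.1×10⁻¹³ / (0.11) = 6.5×10⁻¹²
[Ag⁺] = 2.5×10⁻⁶ M

2.5×10⁻⁶ M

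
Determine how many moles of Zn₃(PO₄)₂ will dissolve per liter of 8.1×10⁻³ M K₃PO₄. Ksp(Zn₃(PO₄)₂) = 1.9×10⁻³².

2.2×10⁻¹⁰ M

Zn₃(PO₄)₂(s) ⇌ 3 Zn²⁺(aq) + 2 PO₄³⁻(aq)
With PO₄³⁻ already at 8.1×10⁻³ M and s small, take [PO₄³⁻] ≈ 8.1×10⁻³ M and [Zn²⁺] = 3s.
Ksp = [Zn²⁺]^3[PO₄³⁻]^2 = (3s)^3(8.1×10⁻³)^2
(3s)^3 = 1.9×10⁻³² / (8.1×10⁻³)^2 = 2.9×10⁻²⁸
s = 2.2×10⁻¹⁰ M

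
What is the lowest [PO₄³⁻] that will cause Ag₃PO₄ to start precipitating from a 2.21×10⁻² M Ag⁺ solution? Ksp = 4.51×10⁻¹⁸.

Each salt precipitates once Q = Ksp for that salt.
Ag₃PO₄(s) ⇌ 3 Ag⁺(aq) + PO₄³⁻(aq)
Ksp = [Ag⁺]^3[PO₄³⁻] = [PO₄³⁻](2.21×10⁻²)^3
[PO₄³⁻] = 4.51×10⁻¹⁸ / (2.21×10⁻²)^3 = 4.18×10⁻¹³
[PO₄³⁻] = 4.18×10⁻¹³ M

4.18×10⁻¹³ M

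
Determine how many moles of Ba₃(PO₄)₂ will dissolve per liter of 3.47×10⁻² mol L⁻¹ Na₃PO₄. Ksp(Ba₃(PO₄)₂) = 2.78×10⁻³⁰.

4.41×10⁻¹⁰ M

Ba₃(PO₄)₂(s) ⇌ 3 Ba²⁺(aq) + 2 PO₄³⁻(aq)
With PO₄³⁻ already at 3.47×10⁻² mol L⁻¹ and s small, take [PO₄³⁻] ≈ 3.47×10⁻² mol L⁻¹ and [Ba²⁺] = 3s.
Ksp = [Ba²⁺]^3[PO₄³⁻]^2 = (3s)^3(3.47×10⁻²)^2
(3s)^3 = 2.78×10⁻³⁰ / (3.47×10⁻²)^2 = 2.31×10⁻²⁷
s = 4.41×10⁻¹⁰ mol L⁻¹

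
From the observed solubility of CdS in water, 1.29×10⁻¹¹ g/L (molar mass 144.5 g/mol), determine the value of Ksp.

Ksp = 7.97×10⁻²⁷

s = (1.29×10⁻¹¹ g L⁻¹)/(144.5 g mol⁻¹) = 8.9273×10⁻¹⁴ M
CdS(s) ⇌ Cd²⁺(aq) + S²⁻(aq)
Let s be the molar solubility. Then [Cd²⁺] = s and [S²⁻] = s.
Ksp = [Cd²⁺][S²⁻] = s · s = s^2
Ksp = (8.9273×10⁻¹⁴)^2 = 7.97×10⁻²⁷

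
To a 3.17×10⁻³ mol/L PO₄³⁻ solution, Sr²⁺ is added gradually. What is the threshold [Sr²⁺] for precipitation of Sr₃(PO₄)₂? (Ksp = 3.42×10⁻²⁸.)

3.24×10⁻⁸ M

The threshold for precipitation is Q = Ksp.
Sr₃(PO₄)₂(s) ⇌ 3 Sr²⁺(aq) + 2 PO₄³⁻(aq)
Ksp = [Sr²⁺]^3[PO₄³⁻]^2 = [Sr²⁺]^3(3.17×10⁻³)^2
[Sr²⁺]^3 = 3.42×10⁻²⁸ / (3.17×10⁻³)^2 = 3.40×10⁻²³
[Sr²⁺] = 3.24×10⁻⁸ mol/L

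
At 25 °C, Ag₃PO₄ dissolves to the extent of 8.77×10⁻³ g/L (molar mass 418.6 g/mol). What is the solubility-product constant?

Ksp = 5.20×10⁻¹⁸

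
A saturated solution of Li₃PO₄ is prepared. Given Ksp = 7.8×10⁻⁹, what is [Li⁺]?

1.2×10⁻² M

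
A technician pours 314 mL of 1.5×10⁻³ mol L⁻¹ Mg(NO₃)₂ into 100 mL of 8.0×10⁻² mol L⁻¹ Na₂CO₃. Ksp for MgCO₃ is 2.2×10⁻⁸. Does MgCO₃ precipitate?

The combined volume is 414 mL.
[Mg²⁺] = (1.5×10⁻³)(314)/414 = 1.1×10⁻³ mol L⁻¹
[CO₃²⁻] = (8.0×10⁻²)(100)/414 = 1.9×10⁻² mol L⁻¹
Q = [Mg²⁺][CO₃²⁻] = 2.2×10⁻⁵
Since Q (2.2×10⁻⁵) exceeds Ksp (2.2×10⁻⁸), MgCO₃ will precipitate.

Yes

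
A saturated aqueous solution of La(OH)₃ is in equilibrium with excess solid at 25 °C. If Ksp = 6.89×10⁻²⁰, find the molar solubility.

7.11×10⁻⁶ M

La(OH)₃(s) ⇌ La³⁺(aq) + 3 OH⁻(aq)
If s mol/L of La(OH)₃ dissolves, [La³⁺] = s and [OH⁻] = 3s.
Ksp = [La³⁺][OH⁻]^3 = s · (3s)^3 = 27s^4
27s^4 = 6.89×10⁻²⁰  ⇒  s^4 = 2.55×10⁻²¹
s = (2.55×10⁻²¹)^(1/4) = 7.11×10⁻⁶ M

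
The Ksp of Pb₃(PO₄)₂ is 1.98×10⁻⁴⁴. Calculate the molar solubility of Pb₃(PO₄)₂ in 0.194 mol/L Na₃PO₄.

Pb₃(PO₄)₂(s) ⇌ 3 Pb²⁺(aq) + 2 PO₄³⁻(aq)
PO₄³⁻ is already present at 0.194 mol/L. If s mol/L of Pb₃(PO₄)₂ dissolves, [Pb²⁺] = 3s while [PO₄³⁻] ≈ 0.194 mol/L.
Ksp = [Pb²⁺]^3[PO₄³⁻]^2 = (3s)^3(0.194)^2
(3s)^3 = 1.98×10⁻⁴⁴ / (0.194)^2 = 5.26×10⁻⁴³
s = 2.69×10⁻¹⁵ mol/L

2.69×10⁻¹⁵ M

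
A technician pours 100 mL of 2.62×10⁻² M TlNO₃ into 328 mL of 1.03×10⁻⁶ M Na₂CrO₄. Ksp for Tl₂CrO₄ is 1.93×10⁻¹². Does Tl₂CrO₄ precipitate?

Yes

After mixing, V = 100 mL + 328 mL = 428 mL.
[Tl⁺] = (2.62×10⁻²)(100)/428 = 6.12×10⁻³ M
[CrO₄²⁻] = (1.03×10⁻⁶)(328)/428 = 7.89×10⁻⁷ M
Q = [Tl⁺]^2[CrO₄²⁻] = 2.96×10⁻¹¹
Since Q (2.96×10⁻¹¹) exceeds Ksp (1.93×10⁻¹²), Tl₂CrO₄ will precipitate.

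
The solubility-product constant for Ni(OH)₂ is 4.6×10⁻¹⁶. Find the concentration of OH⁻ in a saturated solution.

Ni(OH)₂(s) ⇌ Ni²⁺(aq) + 2 OH⁻(aq)
With molar solubility s: [Ni²⁺] = s, [OH⁻] = 2s.
Ksp = [Ni²⁺][OH⁻]^2 = s · (2s)^2 = 4s^3 = 4.6×10⁻¹⁶
s = 4.9×10⁻⁶ mol/L
[OH⁻] = 2s = 9.7×10⁻⁶ mol/L

9.7×10⁻⁶ M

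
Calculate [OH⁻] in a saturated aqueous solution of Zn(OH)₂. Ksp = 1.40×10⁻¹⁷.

Zn(OH)₂(s) ⇌ Zn²⁺(aq) + 2 OH⁻(aq)
If s mol/L of Zn(OH)₂ dissolves, [Zn²⁺] = s and [OH⁻] = 2s.
Ksp = [Zn²⁺][OH⁻]^2 = s · (2s)^2 = 4s^3 = 1.40×10⁻¹⁷
s = 1.52×10⁻⁶ mol L⁻¹
[OH⁻] = 2s = 3.04×10⁻⁶ mol L⁻¹

3.04×10⁻⁶ M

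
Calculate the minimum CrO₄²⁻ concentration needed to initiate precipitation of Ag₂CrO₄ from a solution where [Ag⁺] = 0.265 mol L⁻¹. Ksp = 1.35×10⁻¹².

1.92×10⁻¹¹ M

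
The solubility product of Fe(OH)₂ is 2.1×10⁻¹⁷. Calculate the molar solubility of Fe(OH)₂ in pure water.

Fe(OH)₂(s) ⇌ Fe²⁺(aq) + 2 OH⁻(aq)
Call the molar solubility s, so that [Fe²⁺] = s and [OH⁻] = 2s.
Ksp = [Fe²⁺][OH⁻]^2 = s · (2s)^2 = 4s^3
4s^3 = 2.1×10⁻¹⁷  ⇒  s^3 = 5.3×10⁻¹⁸
Taking the 3rd root, s = 1.7×10⁻⁶ mol/L.

1.7×10⁻⁶ M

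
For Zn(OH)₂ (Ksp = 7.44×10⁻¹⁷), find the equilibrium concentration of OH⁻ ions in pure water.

5.30×10⁻⁶ M

Zn(OH)₂(s) ⇌ Zn²⁺(aq) + 2 OH⁻(aq)
Call the molar solubility s, so that [Zn²⁺] = s and [OH⁻] = 2s.
Ksp = [Zn²⁺][OH⁻]^2 = s · (2s)^2 = 4s^3 = 7.44×10⁻¹⁷
s = 2.65×10⁻⁶ M
[OH⁻] = 2s = 5.30×10⁻⁶ M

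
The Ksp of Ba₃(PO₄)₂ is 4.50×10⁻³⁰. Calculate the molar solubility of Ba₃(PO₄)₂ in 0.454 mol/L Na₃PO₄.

Ba₃(PO₄)₂(s) ⇌ 3 Ba²⁺(aq) + 2 PO₄³⁻(aq)
PO₄³⁻ is already present at 0.454 mol/L. If s mol/L of Ba₃(PO₄)₂ dissolves, [Ba²⁺] = 3s while [PO₄³⁻] ≈ 0.454 mol/L.
Ksp = [Ba²⁺]^3[PO₄³⁻]^2 = (3s)^3(0.454)^2
(3s)^3 = 4.50×10⁻³⁰ / (0.454)^2 = 2.18×10⁻²⁹
s = 9.32×10⁻¹¹ mol/L

9.32×10⁻¹¹ M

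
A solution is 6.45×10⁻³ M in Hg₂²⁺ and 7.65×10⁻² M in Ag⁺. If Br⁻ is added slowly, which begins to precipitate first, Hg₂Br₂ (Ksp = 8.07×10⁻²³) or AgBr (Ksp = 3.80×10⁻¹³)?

The threshold for precipitation is Q = Ksp.
For Hg₂Br₂: [Br⁻] = (Ksp/[Hg₂²⁺])^(1/2) = 1.12×10⁻¹⁰ M
For AgBr: [Br⁻] = (Ksp/[Ag⁺]) = 4.97×10⁻¹² M
The smaller threshold [Br⁻] is reached first, so AgBr precipitates first.

AgBr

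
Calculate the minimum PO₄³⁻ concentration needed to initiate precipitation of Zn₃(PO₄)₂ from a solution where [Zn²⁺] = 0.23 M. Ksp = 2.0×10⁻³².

A salt starts to precipitate once the ion product Q reaches its Ksp.
Zn₃(PO₄)₂(s) ⇌ 3 Zn²⁺(aq) + 2 PO₄³⁻(aq)
Ksp = [Zn²⁺]^3[PO₄³⁻]^2 = [PO₄³⁻]^2(0.23)^3
[PO₄³⁻]^2 = 2.0×10⁻³² / (0.23)^3 = 1.6×10⁻³⁰
[PO₄³⁻] = 1.3×10⁻¹⁵ M

1.3×10⁻¹⁵ M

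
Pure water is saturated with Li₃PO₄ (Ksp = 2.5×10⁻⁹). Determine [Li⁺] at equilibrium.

9.3×10⁻³ M

Li₃PO₄(s) ⇌ 3 Li⁺(aq) + PO₄³⁻(aq)
Call the molar solubility s, so that [Li⁺] = 3s and [PO₄³⁻] = s.
Ksp = [Li⁺]^3[PO₄³⁻] = (3s)^3 · s = 27s^4 = 2.5×10⁻⁹
s = 3.1×10⁻³ mol/L
[Li⁺] = 3s = 9.3×10⁻³ mol/L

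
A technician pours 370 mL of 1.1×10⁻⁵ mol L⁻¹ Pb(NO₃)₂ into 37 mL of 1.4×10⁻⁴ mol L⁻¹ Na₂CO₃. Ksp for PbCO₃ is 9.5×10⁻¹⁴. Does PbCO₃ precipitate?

Yes

The combined volume is 407 mL.
[Pb²⁺] = (1.1×10⁻⁵)(370)/407 = 1.0×10⁻⁵ mol L⁻¹
[CO₃²⁻] = (1.4×10⁻⁴)(37)/407 = 1.3×10⁻⁵ mol L⁻¹
Q = [Pb²⁺][CO₃²⁻] = 1.3×10⁻¹⁰
Since Q (1.3×10⁻¹⁰) exceeds Ksp (9.5×10⁻¹⁴), PbCO₃ will precipitate.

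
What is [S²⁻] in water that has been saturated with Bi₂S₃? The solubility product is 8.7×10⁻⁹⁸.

Bi₂S₃(s) ⇌ 2 Bi³⁺(aq) + 3 S²⁻(aq)
If s mol/L of Bi₂S₃ dissolves, [Bi³⁺] = 2s and [S²⁻] = 3s.
Ksp = [Bi³⁺]^2[S²⁻]^3 = (2s)^2 · (3s)^3 = 108s^5 = 8.7×10⁻⁹⁸
s = 1.5×10⁻²⁰ M
[S²⁻] = 3s = 4.6×10⁻²⁰ M

4.6×10⁻²⁰ M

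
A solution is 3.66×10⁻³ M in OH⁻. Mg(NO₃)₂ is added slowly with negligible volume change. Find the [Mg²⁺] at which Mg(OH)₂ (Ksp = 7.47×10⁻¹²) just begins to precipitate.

5.58×10⁻⁷ M

Each salt precipitates once Q = Ksp for that salt.
Mg(OH)₂(s) ⇌ Mg²⁺(aq) + 2 OH⁻(aq)
Ksp = [Mg²⁺][OH⁻]^2 = [Mg²⁺](3.66×10⁻³)^2
[Mg²⁺] = 7.47×10⁻¹² / (3.66×10⁻³)^2 = 5.58×10⁻⁷
[Mg²⁺] = 5.58×10⁻⁷ M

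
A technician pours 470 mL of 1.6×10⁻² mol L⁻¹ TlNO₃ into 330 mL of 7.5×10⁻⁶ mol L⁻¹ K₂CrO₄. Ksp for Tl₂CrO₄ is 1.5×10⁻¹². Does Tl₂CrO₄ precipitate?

Total volume after mixing = 470 + 330 = 800 mL.
[Tl⁺] = (1.6×10⁻²)(470)/800 = 9.4×10⁻³ mol L⁻¹
[CrO₄²⁻] = (7.5×10⁻⁶)(330)/800 = 3.1×10⁻⁶ mol L⁻¹
Q = [Tl⁺]^2[CrO₄²⁻] = 2.7×10⁻¹⁰
Since Q (2.7×10⁻¹⁰) exceeds Ksp (1.5×10⁻¹²), Tl₂CrO₄ will precipitate.

Yes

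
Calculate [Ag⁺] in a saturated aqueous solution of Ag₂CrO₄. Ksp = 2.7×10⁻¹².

1.8×10⁻⁴ M

Ag₂CrO₄(s) ⇌ 2 Ag⁺(aq) + CrO₄²⁻(aq)
For each mole of Ag₂CrO₄ that dissolves per liter, [Ag⁺] = 2s and [CrO₄²⁻] = s; let s denote this solubility.
Ksp = [Ag⁺]^2[CrO₄²⁻] = (2s)^2 · s = 4s^3 = 2.7×10⁻¹²
s = 8.8×10⁻⁵ mol/L
[Ag⁺] = 2s = 1.8×10⁻⁴ mol/L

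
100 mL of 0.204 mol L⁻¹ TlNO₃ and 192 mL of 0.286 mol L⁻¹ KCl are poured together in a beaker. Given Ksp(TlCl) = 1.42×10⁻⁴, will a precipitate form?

After mixing, V = 100 mL + 192 mL = 292 mL.
[Tl⁺] = (0.204)(100)/292 = 6.99×10⁻² mol L⁻¹
[Cl⁻] = (0.286)(192)/292 = 0.188 mol L⁻¹
Q = [Tl⁺][Cl⁻] = 1.31×10⁻²
Q = 1.31×10⁻² > Ksp = 1.42×10⁻⁴, so the solution is supersaturated and TlCl precipitates.

Yes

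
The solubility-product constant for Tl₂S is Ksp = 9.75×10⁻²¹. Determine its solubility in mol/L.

1.35×10⁻⁷ M

Tl₂S(s) ⇌ 2 Tl⁺(aq) + S²⁻(aq)
If s mol/L of Tl₂S dissolves, [Tl⁺] = 2s and [S²⁻] = s.
Ksp = [Tl⁺]^2[S²⁻] = (2s)^2 · s = 4s^3
4s^3 = 9.75×10⁻²¹  ⇒  s^3 = 2.44×10⁻²¹
s = 1.35×10⁻⁷ mol/L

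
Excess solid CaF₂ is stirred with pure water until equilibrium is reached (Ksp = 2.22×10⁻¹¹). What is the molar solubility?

CaF₂(s) ⇌ Ca²⁺(aq) + 2 F⁻(aq)
Call the molar solubility s, so that [Ca²⁺] = s and [F⁻] = 2s.
Ksp = [Ca²⁺][F⁻]^2 = s · (2s)^2 = 4s^3
4s^3 = 2.22×10⁻¹¹  ⇒  s^3 = 5.55×10⁻¹²
Taking the 3rd root, s = 1.77×10⁻⁴ M.

1.77×10⁻⁴ M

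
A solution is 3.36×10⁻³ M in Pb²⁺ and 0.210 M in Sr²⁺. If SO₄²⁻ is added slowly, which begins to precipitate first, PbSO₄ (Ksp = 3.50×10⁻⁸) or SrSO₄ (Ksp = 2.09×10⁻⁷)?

The threshold for precipitation is Q = Ksp.
For PbSO₄: [SO₄²⁻] = (Ksp/[Pb²⁺]) = 1.04×10⁻⁵ M
For SrSO₄: [SO₄²⁻] = (Ksp/[Sr²⁺]) = 9.95×10⁻⁷ M
SrSO₄ requires the lower [SO₄²⁻], so it precipitates first.

SrSO₄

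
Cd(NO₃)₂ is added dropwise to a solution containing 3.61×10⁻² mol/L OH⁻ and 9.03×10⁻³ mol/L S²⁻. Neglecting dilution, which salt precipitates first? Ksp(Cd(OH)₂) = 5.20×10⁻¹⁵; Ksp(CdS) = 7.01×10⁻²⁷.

CdS

Precipitation begins when Q = Ksp.
For Cd(OH)₂: [Cd²⁺] = (Ksp/[OH⁻]^2) = 3.99×10⁻¹² mol/L
For CdS: [Cd²⁺] = (Ksp/[S²⁻]) = 7.76×10⁻²⁵ mol/L
Since CdS needs less Cd²⁺ to reach saturation, it precipitates first.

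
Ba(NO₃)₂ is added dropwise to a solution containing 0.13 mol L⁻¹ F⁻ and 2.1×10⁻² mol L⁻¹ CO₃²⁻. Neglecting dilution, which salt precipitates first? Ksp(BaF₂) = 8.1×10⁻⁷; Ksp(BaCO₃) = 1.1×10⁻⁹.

Each salt precipitates once Q = Ksp for that salt.
For BaF₂: [Ba²⁺] = (Ksp/[F⁻]^2) = 4.8×10⁻⁵ mol L⁻¹
For BaCO₃: [Ba²⁺] = (Ksp/[CO₃²⁻]) = 5.2×10⁻⁸ mol L⁻¹
BaCO₃ requires the lower [Ba²⁺], so it precipitates first.

BaCO₃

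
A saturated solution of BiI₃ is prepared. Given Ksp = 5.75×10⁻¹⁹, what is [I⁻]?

3.62×10⁻⁵ M

BiI₃(s) ⇌ Bi³⁺(aq) + 3 I⁻(aq)
Let s be the molar solubility. Then [Bi³⁺] = s and [I⁻] = 3s.
Ksp = [Bi³⁺][I⁻]^3 = s · (3s)^3 = 27s^4 = 5.75×10⁻¹⁹
s = 1.21×10⁻⁵ M
[I⁻] = 3s = 3.62×10⁻⁵ M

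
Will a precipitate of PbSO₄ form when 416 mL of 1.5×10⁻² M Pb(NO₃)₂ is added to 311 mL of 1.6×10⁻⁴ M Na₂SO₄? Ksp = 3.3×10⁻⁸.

The combined volume is 727 mL.
[Pb²⁺] = (1.5×10⁻²)(416)/727 = 8.6×10⁻³ M
[SO₄²⁻] = (1.6×10⁻⁴)(311)/727 = 6.8×10⁻⁵ M
Q = [Pb²⁺][SO₄²⁻] = 5.9×10⁻⁷
Because Q > Ksp (5.9×10⁻⁷ vs 3.3×10⁻⁸), a precipitate of PbSO₄ forms.

Yes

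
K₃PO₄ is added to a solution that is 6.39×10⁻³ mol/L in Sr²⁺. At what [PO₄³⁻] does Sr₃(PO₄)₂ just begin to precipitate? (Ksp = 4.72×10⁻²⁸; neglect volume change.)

4.25×10⁻¹¹ M

Precipitation begins when Q = Ksp.
Sr₃(PO₄)₂(s) ⇌ 3 Sr²⁺(aq) + 2 PO₄³⁻(aq)
Ksp = [Sr²⁺]^3[PO₄³⁻]^2 = [PO₄³⁻]^2(6.39×10⁻³)^3
[PO₄³⁻]^2 = 4.72×10⁻²⁸ / (6.39×10⁻³)^3 = 1.81×10⁻²¹
[PO₄³⁻] = 4.25×10⁻¹¹ mol/L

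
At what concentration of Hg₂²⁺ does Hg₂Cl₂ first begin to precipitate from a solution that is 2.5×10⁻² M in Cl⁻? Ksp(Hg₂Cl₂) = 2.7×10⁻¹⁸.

Precipitation of each salt begins when its ion product equals Ksp.
Hg₂Cl₂(s) ⇌ Hg₂²⁺(aq) + 2 Cl⁻(aq)
Ksp = [Hg₂²⁺][Cl⁻]^2 = [Hg₂²⁺](2.5×10⁻²)^2
[Hg₂²⁺] = 2.7×10⁻¹⁸ / (2.5×10⁻²)^2 = 4.3×10⁻¹⁵
[Hg₂²⁺] = 4.3×10⁻¹⁵ M

4.3×10⁻¹⁵ M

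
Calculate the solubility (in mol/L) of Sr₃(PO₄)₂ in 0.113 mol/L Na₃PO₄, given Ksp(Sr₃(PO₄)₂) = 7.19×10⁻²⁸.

Sr₃(PO₄)₂(s) ⇌ 3 Sr²⁺(aq) + 2 PO₄³⁻(aq)
With PO₄³⁻ already at 0.113 mol/L and s small, take [PO₄³⁻] ≈ 0.113 mol/L and [Sr²⁺] = 3s.
Ksp = [Sr²⁺]^3[PO₄³⁻]^2 = (3s)^3(0.113)^2
(3s)^3 = 7.19×10⁻²⁸ / (0.113)^2 = 5.63×10⁻²⁶
s = 1.28×10⁻⁹ mol/L

1.28×10⁻⁹ M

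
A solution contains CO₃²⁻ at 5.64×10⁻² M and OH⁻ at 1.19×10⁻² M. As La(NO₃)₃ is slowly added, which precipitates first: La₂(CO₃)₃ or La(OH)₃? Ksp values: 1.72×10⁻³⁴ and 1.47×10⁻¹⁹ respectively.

La₂(CO₃)₃

Precipitation of each salt begins when its ion product equals Ksp.
For La₂(CO₃)₃: [La³⁺] = (Ksp/[CO₃²⁻]^3)^(1/2) = 9.79×10⁻¹⁶ M
For La(OH)₃: [La³⁺] = (Ksp/[OH⁻]^3) = 8.72×10⁻¹⁴ M
Since La₂(CO₃)₃ needs less La³⁺ to reach saturation, it precipitates first.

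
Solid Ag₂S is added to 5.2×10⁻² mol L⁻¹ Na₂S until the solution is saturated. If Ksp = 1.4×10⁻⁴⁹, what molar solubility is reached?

8.2×10⁻²⁵ M

Ag₂S(s) ⇌ 2 Ag⁺(aq) + S²⁻(aq)
The solution already contains S²⁻ at 5.2×10⁻² mol L⁻¹. Let s be the molar solubility of Ag₂S.
[S²⁻] ≈ 5.2×10⁻² mol L⁻¹ (common ion dominates); [Ag⁺] = 2s.
Ksp = [Ag⁺]^2[S²⁻] = (2s)^2(5.2×10⁻²)
(2s)^2 = 1.4×10⁻⁴⁹ / (5.2×10⁻²) = 2.7×10⁻⁴⁸
s = 8.2×10⁻²⁵ mol L⁻¹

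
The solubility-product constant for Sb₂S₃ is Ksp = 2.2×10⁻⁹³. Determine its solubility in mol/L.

Sb₂S₃(s) ⇌ 2 Sb³⁺(aq) + 3 S²⁻(aq)
If s mol/L of Sb₂S₃ dissolves, [Sb³⁺] = 2s and [S²⁻] = 3s.
Ksp = [Sb³⁺]^2[S²⁻]^3 = (2s)^2 · (3s)^3 = 108s^5
108s^5 = 2.2×10⁻⁹³  ⇒  s^5 = 2.0×10⁻⁹⁵
Taking the 5th root, s = 1.2×10⁻¹⁹ mol/L.

1.2×10⁻¹⁹ M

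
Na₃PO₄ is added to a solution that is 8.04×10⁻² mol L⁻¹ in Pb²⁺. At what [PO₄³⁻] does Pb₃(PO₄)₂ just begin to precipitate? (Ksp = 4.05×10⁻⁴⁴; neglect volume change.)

Precipitation of each salt begins when its ion product equals Ksp.
Pb₃(PO₄)₂(s) ⇌ 3 Pb²⁺(aq) + 2 PO₄³⁻(aq)
Ksp = [Pb²⁺]^3[PO₄³⁻]^2 = [PO₄³⁻]^2(8.04×10⁻²)^3
[PO₄³⁻]^2 = 4.05×10⁻⁴⁴ / (8.04×10⁻²)^3 = 7.79×10⁻⁴¹
[PO₄³⁻] = 8.83×10⁻²¹ mol L⁻¹

8.83×10⁻²¹ M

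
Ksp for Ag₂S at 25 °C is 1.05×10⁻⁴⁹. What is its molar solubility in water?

Ag₂S(s) ⇌ 2 Ag⁺(aq) + S²⁻(aq)
For each mole of Ag₂S that dissolves per liter, [Ag⁺] = 2s and [S²⁻] = s; let s denote this solubility.
Ksp = [Ag⁺]^2[S²⁻] = (2s)^2 · s = 4s^3
4s^3 = 1.05×10⁻⁴⁹  ⇒  s^3 = 2.63×10⁻⁵⁰
s = (2.63×10⁻⁵⁰)^(1/3) = 2.97×10⁻¹⁷ mol L⁻¹

2.97×10⁻¹⁷ M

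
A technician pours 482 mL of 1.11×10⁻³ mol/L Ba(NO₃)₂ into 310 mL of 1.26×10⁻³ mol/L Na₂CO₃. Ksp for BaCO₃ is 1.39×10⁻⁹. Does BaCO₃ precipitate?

Yes

The combined volume is 792 mL.
[Ba²⁺] = (1.11×10⁻³)(482)/792 = 6.76×10⁻⁴ mol/L
[CO₃²⁻] = (1.26×10⁻³)(310)/792 = 4.93×10⁻⁴ mol/L
Q = [Ba²⁺][CO₃²⁻] = 3.33×10⁻⁷
Since Q (3.33×10⁻⁷) exceeds Ksp (1.39×10⁻⁹), BaCO₃ will precipitate.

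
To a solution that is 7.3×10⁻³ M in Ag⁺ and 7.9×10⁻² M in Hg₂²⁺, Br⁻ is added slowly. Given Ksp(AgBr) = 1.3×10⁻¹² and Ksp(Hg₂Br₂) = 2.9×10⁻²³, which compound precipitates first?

Hg₂Br₂

Precipitation of each salt begins when its ion product equals Ksp.
For AgBr: [Br⁻] = (Ksp/[Ag⁺]) = 1.8×10⁻¹⁰ M
For Hg₂Br₂: [Br⁻] = (Ksp/[Hg₂²⁺])^(1/2) = 1.9×10⁻¹¹ M
The smaller threshold [Br⁻] is reached first, so Hg₂Br₂ precipitates first.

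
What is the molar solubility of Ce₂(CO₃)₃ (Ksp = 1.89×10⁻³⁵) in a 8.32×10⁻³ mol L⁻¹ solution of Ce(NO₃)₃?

Ce₂(CO₃)₃(s) ⇌ 2 Ce³⁺(aq) + 3 CO₃²⁻(aq)
Ce³⁺ is already present at 8.32×10⁻³ mol L⁻¹. If s mol/L of Ce₂(CO₃)₃ dissolves, [CO₃²⁻] = 3s while [Ce³⁺] ≈ 8.32×10⁻³ mol L⁻¹.
Ksp = [Ce³⁺]^2[CO₃²⁻]^3 = (8.32×10⁻³)^2(3s)^3
(3s)^3 = 1.89×10⁻³⁵ / (8.32×10⁻³)^2 = 2.73×10⁻³¹
s = 2.16×10⁻¹¹ mol L⁻¹

2.16×10⁻¹¹ M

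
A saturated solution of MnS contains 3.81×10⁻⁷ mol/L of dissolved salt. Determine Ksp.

Ksp = 1.45×10⁻¹³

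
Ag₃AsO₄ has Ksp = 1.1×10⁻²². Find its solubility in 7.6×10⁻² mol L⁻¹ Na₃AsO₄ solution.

Ag₃AsO₄(s) ⇌ 3 Ag⁺(aq) + AsO₄³⁻(aq)
The solution already contains AsO₄³⁻ at 7.6×10⁻² mol L⁻¹. Let s be the molar solubility of Ag₃AsO₄.
[AsO₄³⁻] ≈ 7.6×10⁻² mol L⁻¹ (common ion dominates); [Ag⁺] = 3s.
Ksp = [Ag⁺]^3[AsO₄³⁻] = (3s)^3(7.6×10⁻²)
(3s)^3 = 1.1×10⁻²² / (7.6×10⁻²) = 1.4×10⁻²¹
s = 3.8×10⁻⁸ mol L⁻¹

3.8×10⁻⁸ M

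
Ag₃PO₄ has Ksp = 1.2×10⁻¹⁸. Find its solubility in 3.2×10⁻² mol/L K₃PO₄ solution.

1.1×10⁻⁶ M

Ag₃PO₄(s) ⇌ 3 Ag⁺(aq) + PO₄³⁻(aq)
Let s be the solubility of Ag₃PO₄ here. The common ion gives [PO₄³⁻] ≈ 3.2×10⁻² mol/L, and [Ag⁺] = 3s.
Ksp = [Ag⁺]^3[PO₄³⁻] = (3s)^3(3.2×10⁻²)
(3s)^3 = 1.2×10⁻¹⁸ / (3.2×10⁻²) = 3.8×10⁻¹⁷
s = 1.1×10⁻⁶ mol/L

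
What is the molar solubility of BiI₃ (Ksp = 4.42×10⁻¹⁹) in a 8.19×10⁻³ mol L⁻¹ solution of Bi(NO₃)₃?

1.26×10⁻⁶ M

BiI₃(s) ⇌ Bi³⁺(aq) + 3 I⁻(aq)
With Bi³⁺ already at 8.19×10⁻³ mol L⁻¹ and s small, take [Bi³⁺] ≈ 8.19×10⁻³ mol L⁻¹ and [I⁻] = 3s.
Ksp = [Bi³⁺][I⁻]^3 = (8.19×10⁻³)(3s)^3
(3s)^3 = 4.42×10⁻¹⁹ / (8.19×10⁻³) = 5.40×10⁻¹⁷
s = 1.26×10⁻⁶ mol L⁻¹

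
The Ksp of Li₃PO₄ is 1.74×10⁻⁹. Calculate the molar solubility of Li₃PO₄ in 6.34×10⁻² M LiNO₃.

6.83×10⁻⁶ M

Li₃PO₄(s) ⇌ 3 Li⁺(aq) + PO₄³⁻(aq)
The solution already contains Li⁺ at 6.34×10⁻² M. Let s be the molar solubility of Li₃PO₄.
[Li⁺] ≈ 6.34×10⁻² M (common ion dominates); [PO₄³⁻] = s.
Ksp = [Li⁺]^3[PO₄³⁻] = (6.34×10⁻²)^3s
s = 1.74×10⁻⁹ / (6.34×10⁻²)^3 = 6.83×10⁻⁶
s = 6.83×10⁻⁶ M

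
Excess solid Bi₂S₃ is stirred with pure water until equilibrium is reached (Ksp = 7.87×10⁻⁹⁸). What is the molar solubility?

Bi₂S₃(s) ⇌ 2 Bi³⁺(aq) + 3 S²⁻(aq)
With molar solubility s: [Bi³⁺] = 2s, [S²⁻] = 3s.
Ksp = [Bi³⁺]^2[S²⁻]^3 = (2s)^2 · (3s)^3 = 108s^5
108s^5 = 7.87×10⁻⁹⁸  ⇒  s^5 = 7.29×10⁻¹⁰⁰
s = (7.29×10⁻¹⁰⁰)^(1/5) = 1.49×10⁻²⁰ M

1.49×10⁻²⁰ M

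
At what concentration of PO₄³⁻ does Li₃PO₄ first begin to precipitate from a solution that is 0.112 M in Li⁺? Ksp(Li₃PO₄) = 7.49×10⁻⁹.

5.33×10⁻⁶ M

Precipitation of each salt begins when its ion product equals Ksp.
Li₃PO₄(s) ⇌ 3 Li⁺(aq) + PO₄³⁻(aq)
Ksp = [Li⁺]^3[PO₄³⁻] = [PO₄³⁻](0.112)^3
[PO₄³⁻] = 7.49×10⁻⁹ / (0.112)^3 = 5.33×10⁻⁶
[PO₄³⁻] = 5.33×10⁻⁶ M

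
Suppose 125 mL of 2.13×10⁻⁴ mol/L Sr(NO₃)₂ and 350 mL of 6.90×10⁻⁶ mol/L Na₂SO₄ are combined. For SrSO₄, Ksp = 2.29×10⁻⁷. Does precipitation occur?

The combined volume is 475 mL.
[Sr²⁺] = (2.13×10⁻⁴)(125)/475 = 5.61×10⁻⁵ mol/L
[SO₄²⁻] = (6.90×10⁻⁶)(350)/475 = 5.08×10⁻⁶ mol/L
Q = [Sr²⁺][SO₄²⁻] = 2.85×10⁻¹⁰
Since Q (2.85×10⁻¹⁰) is less than Ksp (2.29×10⁻⁷), no SrSO₄ precipitates.

No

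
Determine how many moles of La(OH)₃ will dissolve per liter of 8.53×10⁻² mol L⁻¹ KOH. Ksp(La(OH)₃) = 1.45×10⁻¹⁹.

La(OH)₃(s) ⇌ La³⁺(aq) + 3 OH⁻(aq)
The solution already contains OH⁻ at 8.53×10⁻² mol L⁻¹. Let s be the molar solubility of La(OH)₃.
[OH⁻] ≈ 8.53×10⁻² mol L⁻¹ (common ion dominates); [La³⁺] = s.
Ksp = [La³⁺][OH⁻]^3 = s(8.53×10⁻²)^3
s = 1.45×10⁻¹⁹ / (8.53×10⁻²)^3 = 2.34×10⁻¹⁶
s = 2.34×10⁻¹⁶ mol L⁻¹

2.34×10⁻¹⁶ M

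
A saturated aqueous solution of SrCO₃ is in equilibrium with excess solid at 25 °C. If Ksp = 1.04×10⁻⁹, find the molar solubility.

3.22×10⁻⁵ M

SrCO₃(s) ⇌ Sr²⁺(aq) + CO₃²⁻(aq)
For each mole of SrCO₃ that dissolves per liter, [Sr²⁺] = s and [CO₃²⁻] = s; let s denote this solubility.
Ksp = [Sr²⁺][CO₃²⁻] = s · s = s^2
s^2 = 1.04×10⁻⁹
s = (1.04×10⁻⁹)^(1/2) = 3.22×10⁻⁵ mol/L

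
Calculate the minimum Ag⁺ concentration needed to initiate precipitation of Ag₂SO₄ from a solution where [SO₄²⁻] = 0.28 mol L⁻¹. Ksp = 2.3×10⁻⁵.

9.1×10⁻³ M

Each salt precipitates once Q = Ksp for that salt.
Ag₂SO₄(s) ⇌ 2 Ag⁺(aq) + SO₄²⁻(aq)
Ksp = [Ag⁺]^2[SO₄²⁻] = [Ag⁺]^2(0.28)
[Ag⁺]^2 = 2.3×10⁻⁵ / (0.28) = 8.2×10⁻⁵
[Ag⁺] = 9.1×10⁻³ mol L⁻¹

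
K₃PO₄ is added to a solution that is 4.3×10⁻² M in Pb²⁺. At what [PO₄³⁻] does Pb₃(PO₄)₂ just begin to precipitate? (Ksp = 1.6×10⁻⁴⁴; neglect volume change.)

Each salt precipitates once Q = Ksp for that salt.
Pb₃(PO₄)₂(s) ⇌ 3 Pb²⁺(aq) + 2 PO₄³⁻(aq)
Ksp = [Pb²⁺]^3[PO₄³⁻]^2 = [PO₄³⁻]^2(4.3×10⁻²)^3
[PO₄³⁻]^2 = 1.6×10⁻⁴⁴ / (4.3×10⁻²)^3 = 2.0×10⁻⁴⁰
[PO₄³⁻] = 1.4×10⁻²⁰ M

1.4×10⁻²⁰ M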